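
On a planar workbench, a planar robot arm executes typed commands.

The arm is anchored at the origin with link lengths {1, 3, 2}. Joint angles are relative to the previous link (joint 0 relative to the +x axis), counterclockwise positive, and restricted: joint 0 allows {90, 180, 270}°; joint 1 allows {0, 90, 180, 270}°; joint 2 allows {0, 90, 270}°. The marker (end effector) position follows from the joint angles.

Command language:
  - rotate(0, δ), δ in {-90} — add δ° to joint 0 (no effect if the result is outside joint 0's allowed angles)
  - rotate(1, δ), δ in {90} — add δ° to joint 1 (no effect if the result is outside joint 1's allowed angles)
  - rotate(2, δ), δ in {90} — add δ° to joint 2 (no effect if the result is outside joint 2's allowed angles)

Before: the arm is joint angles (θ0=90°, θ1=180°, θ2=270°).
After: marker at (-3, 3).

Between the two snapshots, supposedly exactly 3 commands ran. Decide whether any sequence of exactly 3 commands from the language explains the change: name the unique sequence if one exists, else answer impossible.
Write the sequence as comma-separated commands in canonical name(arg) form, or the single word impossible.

rotate(1, 90), rotate(1, 90), rotate(1, 90)

t0: joint angles (θ0=90°, θ1=180°, θ2=270°)
[1] after rotate(1, 90): joint angles (θ0=90°, θ1=270°, θ2=270°)
[2] after rotate(1, 90): joint angles (θ0=90°, θ1=0°, θ2=270°)
[3] after rotate(1, 90): joint angles (θ0=90°, θ1=90°, θ2=270°)
all 27 alternatives checked — unique.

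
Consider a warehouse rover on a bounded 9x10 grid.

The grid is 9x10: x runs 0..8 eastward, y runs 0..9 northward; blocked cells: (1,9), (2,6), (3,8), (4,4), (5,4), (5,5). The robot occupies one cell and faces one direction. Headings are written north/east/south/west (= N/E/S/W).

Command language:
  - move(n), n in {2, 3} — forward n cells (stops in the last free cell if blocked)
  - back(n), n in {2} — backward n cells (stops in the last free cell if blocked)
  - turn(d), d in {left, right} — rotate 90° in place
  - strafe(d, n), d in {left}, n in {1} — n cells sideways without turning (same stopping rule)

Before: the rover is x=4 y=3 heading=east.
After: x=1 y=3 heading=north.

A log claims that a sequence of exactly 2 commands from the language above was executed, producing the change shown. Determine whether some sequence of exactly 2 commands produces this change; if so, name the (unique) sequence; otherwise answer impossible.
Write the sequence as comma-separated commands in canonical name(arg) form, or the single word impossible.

impossible

checked all 2-command options: none fits.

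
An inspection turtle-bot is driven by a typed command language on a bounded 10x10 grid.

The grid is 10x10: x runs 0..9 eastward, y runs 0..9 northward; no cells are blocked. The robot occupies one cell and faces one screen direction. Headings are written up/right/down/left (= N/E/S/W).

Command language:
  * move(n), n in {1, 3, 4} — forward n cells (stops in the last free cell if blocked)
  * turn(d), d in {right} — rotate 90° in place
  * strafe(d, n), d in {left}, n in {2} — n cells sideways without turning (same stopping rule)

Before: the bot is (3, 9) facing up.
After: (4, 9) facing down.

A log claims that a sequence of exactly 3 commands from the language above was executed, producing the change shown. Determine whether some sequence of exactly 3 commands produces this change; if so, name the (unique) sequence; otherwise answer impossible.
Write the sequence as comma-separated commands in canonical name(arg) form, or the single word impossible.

key: position moved to (4,9) AND the heading swung to S — translation plus rotation needed
from: (3, 9) facing up
[1] after turn(right): (3, 9) facing right
[2] after move(1): (4, 9) facing right
[3] after turn(right): (4, 9) facing down
no other 3-command option fits: unique.

turn(right), move(1), turn(right)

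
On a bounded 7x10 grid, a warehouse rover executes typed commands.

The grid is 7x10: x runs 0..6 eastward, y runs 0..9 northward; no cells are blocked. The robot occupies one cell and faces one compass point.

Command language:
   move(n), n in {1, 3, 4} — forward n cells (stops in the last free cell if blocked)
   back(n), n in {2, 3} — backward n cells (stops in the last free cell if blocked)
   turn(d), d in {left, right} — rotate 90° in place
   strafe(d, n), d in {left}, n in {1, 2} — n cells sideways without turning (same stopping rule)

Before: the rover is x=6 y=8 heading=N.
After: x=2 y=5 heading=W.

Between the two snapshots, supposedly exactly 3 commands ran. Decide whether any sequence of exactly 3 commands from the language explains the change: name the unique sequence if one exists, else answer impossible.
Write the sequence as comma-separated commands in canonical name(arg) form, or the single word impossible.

key: order matters: swapping back(3) and move(4) lands elsewhere
from: x=6 y=8 heading=N
[1] after back(3): x=6 y=5 heading=N
[2] after turn(left): x=6 y=5 heading=W
[3] after move(4): x=2 y=5 heading=W
no other 3-command option fits: unique.

back(3), turn(left), move(4)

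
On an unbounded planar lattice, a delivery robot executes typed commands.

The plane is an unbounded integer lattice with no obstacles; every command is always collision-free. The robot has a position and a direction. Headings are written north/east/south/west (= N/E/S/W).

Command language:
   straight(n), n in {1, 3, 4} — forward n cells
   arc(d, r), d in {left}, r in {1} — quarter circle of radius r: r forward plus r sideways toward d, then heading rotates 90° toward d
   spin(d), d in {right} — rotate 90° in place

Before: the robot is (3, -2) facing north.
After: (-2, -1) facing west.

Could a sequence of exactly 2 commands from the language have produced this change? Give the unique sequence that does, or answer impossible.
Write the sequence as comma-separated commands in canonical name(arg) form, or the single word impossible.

arc(left, 1), straight(4)

key: running straight(4) before arc(left, 1) would end elsewhere — order is forced
initial: (3, -2) facing north
step 1 (arc(left, 1)): (2, -1) facing west
step 2 (straight(4)): (-2, -1) facing west
uniquely the one of 25 2-step routes that fits.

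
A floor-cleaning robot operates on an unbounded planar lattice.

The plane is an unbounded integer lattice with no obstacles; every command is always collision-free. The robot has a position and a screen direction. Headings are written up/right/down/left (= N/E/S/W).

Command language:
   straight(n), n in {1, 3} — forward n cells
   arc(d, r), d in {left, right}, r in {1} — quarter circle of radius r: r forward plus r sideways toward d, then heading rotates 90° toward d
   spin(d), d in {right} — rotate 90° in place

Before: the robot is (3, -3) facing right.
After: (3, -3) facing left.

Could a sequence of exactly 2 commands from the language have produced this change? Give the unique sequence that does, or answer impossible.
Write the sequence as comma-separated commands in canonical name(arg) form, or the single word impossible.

spin(right), spin(right)

key: parked at (3,-3) the whole time — nothing moves the robot
t0: (3, -3) facing right
1. spin(right) → (3, -3) facing down
2. spin(right) → (3, -3) facing left
no other 2-command option fits: unique.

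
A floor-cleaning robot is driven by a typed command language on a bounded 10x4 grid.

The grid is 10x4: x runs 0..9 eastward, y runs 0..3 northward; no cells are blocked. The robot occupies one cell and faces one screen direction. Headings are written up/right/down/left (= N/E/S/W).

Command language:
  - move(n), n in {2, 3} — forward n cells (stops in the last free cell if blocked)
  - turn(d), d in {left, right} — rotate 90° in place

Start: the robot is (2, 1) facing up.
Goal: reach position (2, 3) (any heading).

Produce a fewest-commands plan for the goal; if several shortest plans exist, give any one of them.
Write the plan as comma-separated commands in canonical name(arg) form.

begin: (2, 1) facing up
[1] after move(3): (2, 3) facing up
shorter routes all fall short; 1 is best.

move(3)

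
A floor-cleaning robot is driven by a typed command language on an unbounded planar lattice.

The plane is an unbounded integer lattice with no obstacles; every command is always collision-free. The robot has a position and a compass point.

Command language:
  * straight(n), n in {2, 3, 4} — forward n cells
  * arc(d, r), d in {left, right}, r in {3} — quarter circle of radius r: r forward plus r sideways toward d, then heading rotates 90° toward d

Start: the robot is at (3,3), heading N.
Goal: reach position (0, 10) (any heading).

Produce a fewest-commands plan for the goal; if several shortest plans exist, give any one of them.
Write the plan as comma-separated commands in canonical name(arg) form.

straight(4), arc(left, 3)

from: at (3,3), heading N
[1] after straight(4): at (3,7), heading N
[2] after arc(left, 3): at (0,10), heading W
nothing shorter than 2 reaches the goal.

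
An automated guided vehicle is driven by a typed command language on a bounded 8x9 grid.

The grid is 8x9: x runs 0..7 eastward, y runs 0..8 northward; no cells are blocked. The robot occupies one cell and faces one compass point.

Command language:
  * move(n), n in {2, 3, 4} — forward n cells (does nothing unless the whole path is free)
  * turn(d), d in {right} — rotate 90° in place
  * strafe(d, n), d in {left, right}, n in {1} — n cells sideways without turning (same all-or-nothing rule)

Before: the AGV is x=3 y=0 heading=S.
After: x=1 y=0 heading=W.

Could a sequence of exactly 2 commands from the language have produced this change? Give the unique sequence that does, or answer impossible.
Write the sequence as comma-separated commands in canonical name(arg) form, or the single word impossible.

key: running move(2) before turn(right) would end elsewhere — order is forced
initial: x=3 y=0 heading=S
[1] after turn(right): x=3 y=0 heading=W
[2] after move(2): x=1 y=0 heading=W
no rival 2-sequence matches.

turn(right), move(2)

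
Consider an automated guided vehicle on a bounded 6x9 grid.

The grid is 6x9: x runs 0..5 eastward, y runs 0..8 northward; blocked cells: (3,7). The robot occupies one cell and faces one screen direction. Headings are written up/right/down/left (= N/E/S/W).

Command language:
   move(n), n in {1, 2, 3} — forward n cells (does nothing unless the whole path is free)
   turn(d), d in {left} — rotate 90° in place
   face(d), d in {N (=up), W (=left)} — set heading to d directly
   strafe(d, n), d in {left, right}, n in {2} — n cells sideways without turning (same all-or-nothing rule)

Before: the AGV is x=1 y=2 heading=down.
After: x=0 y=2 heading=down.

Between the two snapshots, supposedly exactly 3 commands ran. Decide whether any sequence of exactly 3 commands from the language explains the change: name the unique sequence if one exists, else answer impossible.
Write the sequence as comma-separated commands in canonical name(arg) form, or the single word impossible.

key: heading stays S — rotations cancel among the 3 commands
from: x=1 y=2 heading=down
t=1 face(W) ⇒ x=1 y=2 heading=left
t=2 move(1) ⇒ x=0 y=2 heading=left
t=3 turn(left) ⇒ x=0 y=2 heading=down
uniquely the one of 512 3-step routes that fits.

face(W), move(1), turn(left)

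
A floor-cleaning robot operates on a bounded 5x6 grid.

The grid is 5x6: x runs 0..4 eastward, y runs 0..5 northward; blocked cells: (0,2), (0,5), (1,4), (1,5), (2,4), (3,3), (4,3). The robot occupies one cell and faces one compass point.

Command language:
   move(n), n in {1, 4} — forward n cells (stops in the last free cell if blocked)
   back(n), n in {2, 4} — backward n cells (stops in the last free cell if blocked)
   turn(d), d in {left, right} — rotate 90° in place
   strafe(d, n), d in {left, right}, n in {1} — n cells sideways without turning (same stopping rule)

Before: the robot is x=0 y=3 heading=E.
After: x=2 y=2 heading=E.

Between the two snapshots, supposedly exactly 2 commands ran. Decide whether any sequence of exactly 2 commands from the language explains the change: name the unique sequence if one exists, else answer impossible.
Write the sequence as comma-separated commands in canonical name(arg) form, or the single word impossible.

key: move(4) is stopped early by the blocked cell at (3,3)
from: x=0 y=3 heading=E
1. move(4) → x=2 y=3 heading=E
2. strafe(right, 1) → x=2 y=2 heading=E
all 64 alternatives checked — unique.

move(4), strafe(right, 1)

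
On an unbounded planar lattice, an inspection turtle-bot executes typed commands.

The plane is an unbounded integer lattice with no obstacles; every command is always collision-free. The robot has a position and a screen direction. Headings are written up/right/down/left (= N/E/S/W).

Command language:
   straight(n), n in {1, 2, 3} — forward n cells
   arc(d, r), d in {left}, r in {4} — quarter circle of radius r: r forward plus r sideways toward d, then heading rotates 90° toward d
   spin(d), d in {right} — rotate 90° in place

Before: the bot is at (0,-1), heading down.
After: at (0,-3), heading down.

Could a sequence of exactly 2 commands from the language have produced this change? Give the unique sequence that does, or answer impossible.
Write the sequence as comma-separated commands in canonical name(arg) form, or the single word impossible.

key: still facing S at the end — nothing in the sequence rotates
begin: at (0,-1), heading down
step 1 (straight(1)): at (0,-2), heading down
step 2 (straight(1)): at (0,-3), heading down
uniquely the one of 25 2-step routes that fits.

straight(1), straight(1)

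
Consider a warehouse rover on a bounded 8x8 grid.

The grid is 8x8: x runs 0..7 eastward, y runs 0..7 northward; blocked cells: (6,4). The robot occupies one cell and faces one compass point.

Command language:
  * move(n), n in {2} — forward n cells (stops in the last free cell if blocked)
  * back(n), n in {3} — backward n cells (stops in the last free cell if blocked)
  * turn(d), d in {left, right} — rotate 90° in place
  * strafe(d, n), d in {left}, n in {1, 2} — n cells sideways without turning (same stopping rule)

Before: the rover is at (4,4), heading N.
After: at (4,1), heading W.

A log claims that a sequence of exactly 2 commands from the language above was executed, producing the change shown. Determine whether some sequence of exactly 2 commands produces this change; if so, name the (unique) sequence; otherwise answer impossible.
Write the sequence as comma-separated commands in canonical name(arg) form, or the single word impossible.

back(3), turn(left)

key: cell and facing (now W) both changed — the 2 commands mix motion and turning
start: at (4,4), heading N
step 1 (back(3)): at (4,1), heading N
step 2 (turn(left)): at (4,1), heading W
no rival 2-sequence matches.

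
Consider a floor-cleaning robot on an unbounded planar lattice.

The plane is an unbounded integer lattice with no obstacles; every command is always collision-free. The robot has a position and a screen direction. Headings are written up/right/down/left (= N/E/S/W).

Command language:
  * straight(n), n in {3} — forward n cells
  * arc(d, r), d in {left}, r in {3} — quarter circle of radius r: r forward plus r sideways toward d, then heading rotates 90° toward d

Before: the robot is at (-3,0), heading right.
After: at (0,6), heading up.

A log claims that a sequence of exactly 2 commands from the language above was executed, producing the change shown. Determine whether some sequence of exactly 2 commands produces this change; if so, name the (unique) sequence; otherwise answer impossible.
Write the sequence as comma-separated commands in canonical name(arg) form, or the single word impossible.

key: order matters: swapping arc(left, 3) and straight(3) lands elsewhere
t0: at (-3,0), heading right
step 1 (arc(left, 3)): at (0,3), heading up
step 2 (straight(3)): at (0,6), heading up
no other 2-command option fits: unique.

arc(left, 3), straight(3)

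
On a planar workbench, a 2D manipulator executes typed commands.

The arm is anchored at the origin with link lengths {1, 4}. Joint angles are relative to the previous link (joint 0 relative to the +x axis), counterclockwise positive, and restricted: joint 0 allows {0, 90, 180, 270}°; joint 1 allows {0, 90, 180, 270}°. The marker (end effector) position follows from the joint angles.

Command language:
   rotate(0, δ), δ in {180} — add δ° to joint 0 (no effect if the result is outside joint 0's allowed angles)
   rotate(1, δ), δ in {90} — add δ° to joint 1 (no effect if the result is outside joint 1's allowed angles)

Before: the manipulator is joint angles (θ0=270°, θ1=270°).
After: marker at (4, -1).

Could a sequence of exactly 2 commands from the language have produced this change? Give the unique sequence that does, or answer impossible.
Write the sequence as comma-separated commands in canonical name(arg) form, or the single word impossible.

rotate(1, 90), rotate(1, 90)

start: joint angles (θ0=270°, θ1=270°)
step 1 (rotate(1, 90)): joint angles (θ0=270°, θ1=0°)
step 2 (rotate(1, 90)): joint angles (θ0=270°, θ1=90°)
no rival 2-sequence matches.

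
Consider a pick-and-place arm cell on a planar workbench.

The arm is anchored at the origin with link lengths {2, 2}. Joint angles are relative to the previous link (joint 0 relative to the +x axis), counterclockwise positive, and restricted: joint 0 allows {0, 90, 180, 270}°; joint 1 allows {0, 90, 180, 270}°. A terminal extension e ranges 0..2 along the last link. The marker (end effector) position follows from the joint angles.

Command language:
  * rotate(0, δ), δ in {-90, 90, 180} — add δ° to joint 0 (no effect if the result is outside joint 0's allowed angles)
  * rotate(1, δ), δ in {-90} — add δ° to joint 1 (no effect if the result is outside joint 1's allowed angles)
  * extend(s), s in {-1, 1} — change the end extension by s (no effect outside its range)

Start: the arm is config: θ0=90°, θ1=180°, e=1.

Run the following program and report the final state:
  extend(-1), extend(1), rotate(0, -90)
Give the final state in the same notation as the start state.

initial: config: θ0=90°, θ1=180°, e=1
t=1 extend(-1) ⇒ config: θ0=90°, θ1=180°, e=0
t=2 extend(1) ⇒ config: θ0=90°, θ1=180°, e=1
t=3 rotate(0, -90) ⇒ config: θ0=0°, θ1=180°, e=1

config: θ0=0°, θ1=180°, e=1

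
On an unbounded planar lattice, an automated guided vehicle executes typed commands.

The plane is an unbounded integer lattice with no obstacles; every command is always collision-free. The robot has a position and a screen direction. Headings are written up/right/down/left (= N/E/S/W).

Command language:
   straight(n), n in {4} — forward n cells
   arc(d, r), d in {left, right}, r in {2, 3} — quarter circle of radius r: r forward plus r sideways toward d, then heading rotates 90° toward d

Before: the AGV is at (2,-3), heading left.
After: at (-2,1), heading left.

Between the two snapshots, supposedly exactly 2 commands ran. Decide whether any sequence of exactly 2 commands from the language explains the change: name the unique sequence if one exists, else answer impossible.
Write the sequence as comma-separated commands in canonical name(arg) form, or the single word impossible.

arc(right, 2), arc(left, 2)

key: still facing W at the end — net rotation zero over 2 steps
begin: at (2,-3), heading left
t=1 arc(right, 2) ⇒ at (0,-1), heading up
t=2 arc(left, 2) ⇒ at (-2,1), heading left
uniquely the one of 25 2-step routes that fits.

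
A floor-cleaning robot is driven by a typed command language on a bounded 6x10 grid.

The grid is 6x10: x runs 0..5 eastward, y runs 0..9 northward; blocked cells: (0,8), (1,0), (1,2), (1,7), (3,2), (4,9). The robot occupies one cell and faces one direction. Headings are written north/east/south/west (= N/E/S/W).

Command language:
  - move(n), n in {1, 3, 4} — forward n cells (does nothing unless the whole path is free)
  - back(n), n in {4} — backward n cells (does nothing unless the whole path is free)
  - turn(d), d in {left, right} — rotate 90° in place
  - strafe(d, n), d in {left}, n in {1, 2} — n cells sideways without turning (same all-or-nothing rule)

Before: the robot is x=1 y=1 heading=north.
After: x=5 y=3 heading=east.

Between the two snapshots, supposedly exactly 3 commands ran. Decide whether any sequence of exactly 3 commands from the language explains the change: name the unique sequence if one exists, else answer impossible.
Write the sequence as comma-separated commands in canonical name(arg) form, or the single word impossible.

key: running strafe(left, 2) before turn(right) would end elsewhere — order is forced
t0: x=1 y=1 heading=north
step 1 (turn(right)): x=1 y=1 heading=east
step 2 (move(4)): x=5 y=1 heading=east
step 3 (strafe(left, 2)): x=5 y=3 heading=east
uniquely the one of 512 3-step routes that fits.

turn(right), move(4), strafe(left, 2)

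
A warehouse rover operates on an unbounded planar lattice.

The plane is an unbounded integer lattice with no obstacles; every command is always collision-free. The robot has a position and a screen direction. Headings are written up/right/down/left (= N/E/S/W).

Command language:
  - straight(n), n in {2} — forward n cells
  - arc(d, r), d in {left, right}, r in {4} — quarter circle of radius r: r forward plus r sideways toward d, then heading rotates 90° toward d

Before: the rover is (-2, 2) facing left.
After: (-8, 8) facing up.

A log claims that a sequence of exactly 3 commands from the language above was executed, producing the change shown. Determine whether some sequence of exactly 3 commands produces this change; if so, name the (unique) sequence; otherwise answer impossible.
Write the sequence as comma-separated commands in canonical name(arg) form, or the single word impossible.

key: cell and facing (now N) both changed — the 3 commands mix motion and turning
from: (-2, 2) facing left
1. straight(2) → (-4, 2) facing left
2. arc(right, 4) → (-8, 6) facing up
3. straight(2) → (-8, 8) facing up
uniquely the one of 27 3-step routes that fits.

straight(2), arc(right, 4), straight(2)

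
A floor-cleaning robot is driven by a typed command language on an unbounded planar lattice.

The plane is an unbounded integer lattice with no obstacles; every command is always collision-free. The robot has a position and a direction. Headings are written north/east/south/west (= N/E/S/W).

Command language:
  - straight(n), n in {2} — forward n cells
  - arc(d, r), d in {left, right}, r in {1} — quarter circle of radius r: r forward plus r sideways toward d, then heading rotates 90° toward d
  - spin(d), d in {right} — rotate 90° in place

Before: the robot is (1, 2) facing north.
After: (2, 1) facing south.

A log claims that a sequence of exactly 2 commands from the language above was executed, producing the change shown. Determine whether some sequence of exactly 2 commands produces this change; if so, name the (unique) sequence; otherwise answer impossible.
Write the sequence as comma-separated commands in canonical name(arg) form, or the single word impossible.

spin(right), arc(right, 1)

key: running arc(right, 1) before spin(right) would end elsewhere — order is forced
initial: (1, 2) facing north
[1] after spin(right): (1, 2) facing east
[2] after arc(right, 1): (2, 1) facing south
uniquely the one of 16 2-step routes that fits.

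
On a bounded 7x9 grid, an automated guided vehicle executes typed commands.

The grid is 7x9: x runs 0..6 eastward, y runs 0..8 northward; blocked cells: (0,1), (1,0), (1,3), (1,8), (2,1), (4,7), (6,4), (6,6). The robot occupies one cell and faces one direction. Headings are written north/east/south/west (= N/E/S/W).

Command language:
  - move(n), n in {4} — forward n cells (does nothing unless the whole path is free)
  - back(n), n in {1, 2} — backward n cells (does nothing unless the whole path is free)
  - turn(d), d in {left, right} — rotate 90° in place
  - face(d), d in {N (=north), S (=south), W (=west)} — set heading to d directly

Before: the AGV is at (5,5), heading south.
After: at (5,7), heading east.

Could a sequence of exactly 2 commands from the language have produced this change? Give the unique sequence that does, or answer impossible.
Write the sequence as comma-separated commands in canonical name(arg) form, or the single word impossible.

key: position moved to (5,7) AND the heading swung to E — translation plus rotation needed
start: at (5,5), heading south
t=1 back(2) ⇒ at (5,7), heading south
t=2 turn(left) ⇒ at (5,7), heading east
no other 2-command option fits: unique.

back(2), turn(left)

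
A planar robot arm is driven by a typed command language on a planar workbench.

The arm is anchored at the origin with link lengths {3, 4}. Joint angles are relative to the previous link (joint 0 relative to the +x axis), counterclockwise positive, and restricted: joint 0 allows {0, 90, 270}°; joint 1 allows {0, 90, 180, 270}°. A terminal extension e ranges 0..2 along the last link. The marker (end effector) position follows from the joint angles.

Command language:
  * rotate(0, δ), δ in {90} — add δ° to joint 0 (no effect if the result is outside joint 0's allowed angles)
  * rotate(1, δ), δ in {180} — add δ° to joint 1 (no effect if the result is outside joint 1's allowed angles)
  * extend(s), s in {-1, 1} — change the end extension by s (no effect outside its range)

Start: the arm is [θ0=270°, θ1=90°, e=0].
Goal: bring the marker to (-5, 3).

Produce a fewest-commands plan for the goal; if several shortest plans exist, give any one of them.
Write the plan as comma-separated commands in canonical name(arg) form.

begin: [θ0=270°, θ1=90°, e=0]
1. rotate(0, 90) → [θ0=0°, θ1=90°, e=0]
2. rotate(0, 90) → [θ0=90°, θ1=90°, e=0]
3. extend(1) → [θ0=90°, θ1=90°, e=1]
minimal: 3 command(s), checked below 3.

rotate(0, 90), rotate(0, 90), extend(1)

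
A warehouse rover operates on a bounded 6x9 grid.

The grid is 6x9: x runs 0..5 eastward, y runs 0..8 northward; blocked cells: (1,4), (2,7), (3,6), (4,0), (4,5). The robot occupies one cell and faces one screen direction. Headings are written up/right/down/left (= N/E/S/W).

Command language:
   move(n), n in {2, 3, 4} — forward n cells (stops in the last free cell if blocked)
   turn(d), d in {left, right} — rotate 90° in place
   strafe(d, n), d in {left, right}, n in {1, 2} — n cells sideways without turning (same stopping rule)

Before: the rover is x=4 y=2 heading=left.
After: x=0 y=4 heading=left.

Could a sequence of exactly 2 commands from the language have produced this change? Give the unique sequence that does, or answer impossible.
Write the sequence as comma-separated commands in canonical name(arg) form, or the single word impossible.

key: heading stays W — no command in the sequence turns
from: x=4 y=2 heading=left
t=1 move(4) ⇒ x=0 y=2 heading=left
t=2 strafe(right, 2) ⇒ x=0 y=4 heading=left
uniquely the one of 81 2-step routes that fits.

move(4), strafe(right, 2)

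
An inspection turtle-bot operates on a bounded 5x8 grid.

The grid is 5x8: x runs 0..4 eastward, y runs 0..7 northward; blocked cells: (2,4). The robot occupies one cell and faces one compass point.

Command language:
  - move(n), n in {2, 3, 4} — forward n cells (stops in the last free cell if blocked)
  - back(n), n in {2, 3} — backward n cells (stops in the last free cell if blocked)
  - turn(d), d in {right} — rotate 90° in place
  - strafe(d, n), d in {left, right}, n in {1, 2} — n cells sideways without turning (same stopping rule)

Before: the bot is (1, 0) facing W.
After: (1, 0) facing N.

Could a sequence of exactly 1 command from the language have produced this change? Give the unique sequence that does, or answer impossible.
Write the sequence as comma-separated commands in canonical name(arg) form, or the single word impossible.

turn(right)

key: (1,0) unchanged — the single command moves nothing
initial: (1, 0) facing W
1. turn(right) → (1, 0) facing N
all 10 alternatives checked — unique.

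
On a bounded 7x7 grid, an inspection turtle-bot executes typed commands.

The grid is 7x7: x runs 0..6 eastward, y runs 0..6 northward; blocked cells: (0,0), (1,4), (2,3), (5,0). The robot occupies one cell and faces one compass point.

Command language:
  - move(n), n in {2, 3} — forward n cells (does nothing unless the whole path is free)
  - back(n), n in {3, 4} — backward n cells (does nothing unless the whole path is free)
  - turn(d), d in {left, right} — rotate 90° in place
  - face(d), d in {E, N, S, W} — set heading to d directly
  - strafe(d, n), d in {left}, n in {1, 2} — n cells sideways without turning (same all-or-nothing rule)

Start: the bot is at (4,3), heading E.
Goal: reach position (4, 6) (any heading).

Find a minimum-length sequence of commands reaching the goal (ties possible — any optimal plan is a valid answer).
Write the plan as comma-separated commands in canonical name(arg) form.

start: at (4,3), heading E
[1] after face(N): at (4,3), heading N
[2] after move(3): at (4,6), heading N
no 1-step plan works, so 2 is optimal.

face(N), move(3)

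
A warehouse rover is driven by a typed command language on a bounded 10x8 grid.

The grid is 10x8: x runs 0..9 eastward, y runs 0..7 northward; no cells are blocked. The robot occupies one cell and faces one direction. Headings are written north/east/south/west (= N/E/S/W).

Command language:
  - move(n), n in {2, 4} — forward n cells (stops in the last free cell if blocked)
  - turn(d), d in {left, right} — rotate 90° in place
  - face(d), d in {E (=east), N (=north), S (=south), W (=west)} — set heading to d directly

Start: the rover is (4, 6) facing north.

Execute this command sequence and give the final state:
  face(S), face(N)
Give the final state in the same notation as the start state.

initial: (4, 6) facing north
1. face(S) → (4, 6) facing south
2. face(N) → (4, 6) facing north

(4, 6) facing north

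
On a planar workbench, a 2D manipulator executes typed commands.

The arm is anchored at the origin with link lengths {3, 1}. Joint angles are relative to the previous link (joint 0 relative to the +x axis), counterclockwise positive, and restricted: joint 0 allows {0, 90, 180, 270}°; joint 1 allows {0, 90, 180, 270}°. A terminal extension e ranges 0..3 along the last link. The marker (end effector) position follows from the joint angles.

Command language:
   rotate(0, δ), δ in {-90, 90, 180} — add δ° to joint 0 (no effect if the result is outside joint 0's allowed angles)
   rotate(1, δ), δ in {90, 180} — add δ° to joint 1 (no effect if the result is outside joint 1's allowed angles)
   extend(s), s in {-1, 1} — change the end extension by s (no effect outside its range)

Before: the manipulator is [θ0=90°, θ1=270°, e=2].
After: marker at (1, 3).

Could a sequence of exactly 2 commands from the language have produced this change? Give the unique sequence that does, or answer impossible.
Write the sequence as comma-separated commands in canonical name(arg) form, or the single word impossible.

begin: [θ0=90°, θ1=270°, e=2]
step 1 (extend(-1)): [θ0=90°, θ1=270°, e=1]
step 2 (extend(-1)): [θ0=90°, θ1=270°, e=0]
no rival 2-sequence matches.

extend(-1), extend(-1)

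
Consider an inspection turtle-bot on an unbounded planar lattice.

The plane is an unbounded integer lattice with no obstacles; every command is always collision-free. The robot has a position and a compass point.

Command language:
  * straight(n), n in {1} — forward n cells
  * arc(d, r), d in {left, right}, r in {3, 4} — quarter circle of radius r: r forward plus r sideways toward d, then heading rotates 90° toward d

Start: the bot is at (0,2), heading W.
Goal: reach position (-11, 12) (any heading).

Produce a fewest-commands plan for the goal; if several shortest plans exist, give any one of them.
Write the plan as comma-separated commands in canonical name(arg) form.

arc(right, 3), arc(left, 4), straight(1), arc(right, 3)

t0: at (0,2), heading W
[1] after arc(right, 3): at (-3,5), heading N
[2] after arc(left, 4): at (-7,9), heading W
[3] after straight(1): at (-8,9), heading W
[4] after arc(right, 3): at (-11,12), heading N
shorter routes all fall short; 4 is best.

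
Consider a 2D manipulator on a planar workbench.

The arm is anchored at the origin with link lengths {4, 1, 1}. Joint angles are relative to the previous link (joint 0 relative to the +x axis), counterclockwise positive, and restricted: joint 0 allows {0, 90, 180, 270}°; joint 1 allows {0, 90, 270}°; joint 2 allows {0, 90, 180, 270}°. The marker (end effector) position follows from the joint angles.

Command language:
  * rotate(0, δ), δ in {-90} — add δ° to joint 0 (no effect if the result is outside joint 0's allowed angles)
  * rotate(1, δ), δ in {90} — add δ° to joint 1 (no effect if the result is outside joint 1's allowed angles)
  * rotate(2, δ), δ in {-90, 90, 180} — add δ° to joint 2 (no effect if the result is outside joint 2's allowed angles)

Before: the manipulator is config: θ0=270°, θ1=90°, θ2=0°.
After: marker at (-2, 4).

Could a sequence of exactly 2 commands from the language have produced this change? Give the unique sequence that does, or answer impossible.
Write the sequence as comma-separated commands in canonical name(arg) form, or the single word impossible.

rotate(0, -90), rotate(0, -90)

from: config: θ0=270°, θ1=90°, θ2=0°
1. rotate(0, -90) → config: θ0=180°, θ1=90°, θ2=0°
2. rotate(0, -90) → config: θ0=90°, θ1=90°, θ2=0°
all 25 alternatives checked — unique.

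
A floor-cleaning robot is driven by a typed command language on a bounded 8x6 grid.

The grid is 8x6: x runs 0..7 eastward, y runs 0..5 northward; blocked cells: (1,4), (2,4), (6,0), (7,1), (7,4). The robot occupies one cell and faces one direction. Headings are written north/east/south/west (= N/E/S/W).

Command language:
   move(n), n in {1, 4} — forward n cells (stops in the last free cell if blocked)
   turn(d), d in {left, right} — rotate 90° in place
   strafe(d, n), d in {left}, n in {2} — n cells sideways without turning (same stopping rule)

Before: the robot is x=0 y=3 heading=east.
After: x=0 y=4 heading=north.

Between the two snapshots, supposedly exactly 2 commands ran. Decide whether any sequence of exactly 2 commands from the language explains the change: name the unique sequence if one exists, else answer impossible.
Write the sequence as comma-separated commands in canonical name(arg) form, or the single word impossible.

key: cell and facing (now N) both changed — the 2 commands mix motion and turning
start: x=0 y=3 heading=east
[1] after turn(left): x=0 y=3 heading=north
[2] after move(1): x=0 y=4 heading=north
no rival 2-sequence matches.

turn(left), move(1)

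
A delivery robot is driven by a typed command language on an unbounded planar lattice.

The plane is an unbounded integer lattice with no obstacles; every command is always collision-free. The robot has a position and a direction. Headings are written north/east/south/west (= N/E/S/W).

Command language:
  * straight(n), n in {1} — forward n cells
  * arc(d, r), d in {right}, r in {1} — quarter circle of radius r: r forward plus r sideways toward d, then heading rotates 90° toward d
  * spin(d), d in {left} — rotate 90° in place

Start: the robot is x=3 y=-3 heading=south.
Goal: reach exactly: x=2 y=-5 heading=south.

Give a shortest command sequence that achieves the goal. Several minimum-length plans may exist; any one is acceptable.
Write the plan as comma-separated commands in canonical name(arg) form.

straight(1), arc(right, 1), spin(left)

start: x=3 y=-3 heading=south
1. straight(1) → x=3 y=-4 heading=south
2. arc(right, 1) → x=2 y=-5 heading=west
3. spin(left) → x=2 y=-5 heading=south
shorter routes all fall short; 3 is best.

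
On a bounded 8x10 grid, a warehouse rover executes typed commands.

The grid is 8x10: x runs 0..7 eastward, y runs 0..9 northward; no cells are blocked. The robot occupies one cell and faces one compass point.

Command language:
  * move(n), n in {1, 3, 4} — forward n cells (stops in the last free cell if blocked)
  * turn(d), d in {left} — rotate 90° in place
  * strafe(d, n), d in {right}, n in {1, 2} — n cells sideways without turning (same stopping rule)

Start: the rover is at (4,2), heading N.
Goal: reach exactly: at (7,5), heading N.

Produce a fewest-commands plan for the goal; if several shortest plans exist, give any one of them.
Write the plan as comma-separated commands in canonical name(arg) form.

move(3), strafe(right, 2), strafe(right, 2)

from: at (4,2), heading N
step 1 (move(3)): at (4,5), heading N
step 2 (strafe(right, 2)): at (6,5), heading N
step 3 (strafe(right, 2)): at (7,5), heading N
no 2-step plan works, so 3 is optimal.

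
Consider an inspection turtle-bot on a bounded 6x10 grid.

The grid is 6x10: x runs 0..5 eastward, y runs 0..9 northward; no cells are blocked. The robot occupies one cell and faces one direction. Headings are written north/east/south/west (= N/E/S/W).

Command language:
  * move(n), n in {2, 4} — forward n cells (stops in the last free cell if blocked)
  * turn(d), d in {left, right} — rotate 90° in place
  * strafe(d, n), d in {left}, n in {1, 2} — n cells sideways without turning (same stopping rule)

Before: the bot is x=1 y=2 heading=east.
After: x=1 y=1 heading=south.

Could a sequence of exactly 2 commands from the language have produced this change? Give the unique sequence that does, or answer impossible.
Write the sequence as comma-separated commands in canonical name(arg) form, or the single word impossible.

impossible

all 36 sequences checked — none match.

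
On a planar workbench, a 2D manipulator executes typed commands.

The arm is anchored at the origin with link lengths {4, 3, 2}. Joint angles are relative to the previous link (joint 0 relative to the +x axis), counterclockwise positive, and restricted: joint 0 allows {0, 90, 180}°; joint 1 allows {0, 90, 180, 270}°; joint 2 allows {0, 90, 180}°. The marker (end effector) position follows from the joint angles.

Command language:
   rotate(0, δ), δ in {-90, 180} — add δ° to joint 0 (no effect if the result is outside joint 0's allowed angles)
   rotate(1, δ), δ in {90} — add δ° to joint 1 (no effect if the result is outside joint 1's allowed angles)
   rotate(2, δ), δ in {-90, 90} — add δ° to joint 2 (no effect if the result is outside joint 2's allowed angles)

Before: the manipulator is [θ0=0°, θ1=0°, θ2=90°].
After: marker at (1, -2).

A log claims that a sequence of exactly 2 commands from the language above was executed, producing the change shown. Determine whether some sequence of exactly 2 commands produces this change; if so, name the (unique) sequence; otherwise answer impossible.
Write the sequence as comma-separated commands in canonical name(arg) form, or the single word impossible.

t0: [θ0=0°, θ1=0°, θ2=90°]
[1] after rotate(1, 90): [θ0=0°, θ1=90°, θ2=90°]
[2] after rotate(1, 90): [θ0=0°, θ1=180°, θ2=90°]
no other 2-command option fits: unique.

rotate(1, 90), rotate(1, 90)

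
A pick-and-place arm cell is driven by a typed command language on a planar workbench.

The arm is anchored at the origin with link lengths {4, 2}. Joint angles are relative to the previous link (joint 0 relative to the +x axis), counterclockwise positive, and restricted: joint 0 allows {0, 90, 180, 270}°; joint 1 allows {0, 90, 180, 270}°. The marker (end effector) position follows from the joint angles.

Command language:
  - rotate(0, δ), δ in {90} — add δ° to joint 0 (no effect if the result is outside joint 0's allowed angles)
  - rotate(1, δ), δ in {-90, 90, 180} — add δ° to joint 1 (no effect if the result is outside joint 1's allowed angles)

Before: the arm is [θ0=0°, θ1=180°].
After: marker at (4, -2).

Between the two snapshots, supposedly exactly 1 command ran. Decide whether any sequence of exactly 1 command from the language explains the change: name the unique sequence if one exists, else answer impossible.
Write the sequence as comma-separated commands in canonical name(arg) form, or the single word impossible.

initial: [θ0=0°, θ1=180°]
step 1 (rotate(1, 90)): [θ0=0°, θ1=270°]
all 4 alternatives checked — unique.

rotate(1, 90)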